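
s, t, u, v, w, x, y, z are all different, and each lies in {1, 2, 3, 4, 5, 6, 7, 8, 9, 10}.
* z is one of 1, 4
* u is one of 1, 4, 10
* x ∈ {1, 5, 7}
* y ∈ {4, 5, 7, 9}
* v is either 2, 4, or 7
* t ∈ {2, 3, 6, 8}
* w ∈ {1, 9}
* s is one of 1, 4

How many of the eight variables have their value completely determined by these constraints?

3

s and z between them cover only {1, 4} — a naked pair. Remove those values from u, v, w, x, y.
u must be 10 (only option left).
w has just one choice, so w = 9. Strike 9 from y.
x and y share exactly the 2 values {5, 7}; by pigeonhole those values go to them, so strike 5, 7 from v.
v has just one choice, so v = 2. Strike 2 from t.
Determined: u=10, v=2, w=9. The other variables each still have more than one consistent value. That makes 3.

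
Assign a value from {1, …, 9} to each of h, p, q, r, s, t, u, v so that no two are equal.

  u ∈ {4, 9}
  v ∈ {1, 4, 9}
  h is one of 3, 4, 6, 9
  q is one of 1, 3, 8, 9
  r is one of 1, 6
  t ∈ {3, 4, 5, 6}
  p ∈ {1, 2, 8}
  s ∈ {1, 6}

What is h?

Among the 8 variables, 2 fits only p (and all 8 values in {1, 2, 3, 4, 5, 6, 8, 9} must be used), so p = 2.
The 7 still-open variables together cover exactly {1, 3, 4, 5, 6, 8, 9} — 7 values for 7 variables — and 5 appears only in t's list, so t = 5.
The 6 still-open variables together cover exactly {1, 3, 4, 6, 8, 9} — 6 values for 6 variables — and 8 appears only in q's list, so q = 8.
The 5 still-open variables draw from only 5 values {1, 3, 4, 6, 9}, so each is used; only h can be 3, hence h = 3.

3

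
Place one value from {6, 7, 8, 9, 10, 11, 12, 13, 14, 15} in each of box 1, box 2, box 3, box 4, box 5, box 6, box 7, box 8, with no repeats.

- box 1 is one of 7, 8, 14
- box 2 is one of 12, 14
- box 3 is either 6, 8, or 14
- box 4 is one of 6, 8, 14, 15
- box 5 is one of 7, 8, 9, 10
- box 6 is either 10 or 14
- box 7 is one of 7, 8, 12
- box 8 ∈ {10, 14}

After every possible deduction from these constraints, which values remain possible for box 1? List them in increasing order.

Among the 8 variables, 9 fits only box 5 (and all 8 values in {6, 7, 8, 9, 10, 12, 14, 15} must be used), so box 5 = 9.
The 7 still-open variables together cover exactly {6, 7, 8, 10, 12, 14, 15} — 7 values for 7 variables — and 15 appears only in box 4's list, so box 4 = 15.
The 6 still-open variables draw from only 6 values {6, 7, 8, 10, 12, 14}, so each is used; only box 3 can be 6, hence box 3 = 6.
box 6 and box 8 share exactly the 2 values {10, 14}; by pigeonhole those values go to them, so strike 10, 14 from box 1, box 2.
That leaves box 2 = 12. Strike 12 from box 7.
No further eliminations apply; box 1 can still be any of 7, 8.

7, 8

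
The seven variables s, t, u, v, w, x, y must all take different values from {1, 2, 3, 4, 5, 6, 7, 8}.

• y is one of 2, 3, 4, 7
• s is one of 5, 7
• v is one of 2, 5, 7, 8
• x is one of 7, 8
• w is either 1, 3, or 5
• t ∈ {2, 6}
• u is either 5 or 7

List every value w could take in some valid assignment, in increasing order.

1, 3

s and u between them cover only {5, 7} — a naked pair. Remove those values from v, w, x, y.
x has just one choice, so x = 8. Strike 8 from v.
v's domain is down to {2}, so v = 2. Eliminate 2 elsewhere: t, y.
t's domain is down to {6}, so t = 6.
No further eliminations apply; w can still be any of 1, 3.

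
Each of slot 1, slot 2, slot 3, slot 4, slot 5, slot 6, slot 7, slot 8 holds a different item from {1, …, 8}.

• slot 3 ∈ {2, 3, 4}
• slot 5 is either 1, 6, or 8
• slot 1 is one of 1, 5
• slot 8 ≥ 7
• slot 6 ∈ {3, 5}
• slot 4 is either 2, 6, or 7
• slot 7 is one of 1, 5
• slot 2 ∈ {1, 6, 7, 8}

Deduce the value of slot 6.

3

Among the 8 variables, 4 fits only slot 3 (and all 8 values in {1, 2, 3, 4, 5, 6, 7, 8} must be used), so slot 3 = 4.
Among the 7 still-open variables, 2 fits only slot 4 (and all 7 values in {1, 2, 3, 5, 6, 7, 8} must be used), so slot 4 = 2.
Among the 6 still-open variables, 3 fits only slot 6 (and all 6 values in {1, 3, 5, 6, 7, 8} must be used), so slot 6 = 3.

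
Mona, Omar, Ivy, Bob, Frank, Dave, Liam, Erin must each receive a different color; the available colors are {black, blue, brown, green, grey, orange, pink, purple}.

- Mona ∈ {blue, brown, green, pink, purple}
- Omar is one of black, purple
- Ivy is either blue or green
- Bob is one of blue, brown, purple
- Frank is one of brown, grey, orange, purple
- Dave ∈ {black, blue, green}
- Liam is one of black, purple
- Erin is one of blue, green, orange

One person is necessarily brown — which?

Bob

Among the 8 variables, grey fits only Frank (and all 8 values in {black, blue, brown, green, grey, orange, pink, purple} must be used), so Frank = grey.
The 7 still-open variables draw from only 7 values {black, blue, brown, green, orange, pink, purple}, so each is used; only Erin can be orange, hence Erin = orange.
Among the 6 still-open variables, pink fits only Mona (and all 6 values in {black, blue, brown, green, pink, purple} must be used), so Mona = pink.
The 5 still-open variables together cover exactly {black, blue, brown, green, purple} — 5 values for 5 variables — and brown appears only in Bob's list, so Bob = brown.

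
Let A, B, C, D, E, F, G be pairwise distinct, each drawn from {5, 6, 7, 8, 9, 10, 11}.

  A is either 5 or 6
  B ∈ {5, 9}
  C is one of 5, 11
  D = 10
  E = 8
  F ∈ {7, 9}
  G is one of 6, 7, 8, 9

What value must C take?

11

D has just one choice, so D = 10.
That leaves E = 8. Eliminate 8 elsewhere: G.
The 5 still-open variables together cover exactly {5, 6, 7, 9, 11} — 5 values for 5 variables — and 11 appears only in C's list, so C = 11.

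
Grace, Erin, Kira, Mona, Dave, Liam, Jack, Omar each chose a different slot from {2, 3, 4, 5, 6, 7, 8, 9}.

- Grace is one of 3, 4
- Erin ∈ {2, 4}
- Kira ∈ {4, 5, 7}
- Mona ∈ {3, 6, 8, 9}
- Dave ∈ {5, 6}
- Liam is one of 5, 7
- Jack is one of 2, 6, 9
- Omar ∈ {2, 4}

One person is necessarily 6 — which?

Dave

Among the 8 variables, 8 fits only Mona (and all 8 values in {2, 3, 4, 5, 6, 7, 8, 9} must be used), so Mona = 8.
Among the 7 still-open variables, 3 fits only Grace (and all 7 values in {2, 3, 4, 5, 6, 7, 9} must be used), so Grace = 3.
Among the 6 still-open variables, 9 fits only Jack (and all 6 values in {2, 4, 5, 6, 7, 9} must be used), so Jack = 9.
Among the 5 still-open variables, 6 fits only Dave (and all 5 values in {2, 4, 5, 6, 7} must be used), so Dave = 6.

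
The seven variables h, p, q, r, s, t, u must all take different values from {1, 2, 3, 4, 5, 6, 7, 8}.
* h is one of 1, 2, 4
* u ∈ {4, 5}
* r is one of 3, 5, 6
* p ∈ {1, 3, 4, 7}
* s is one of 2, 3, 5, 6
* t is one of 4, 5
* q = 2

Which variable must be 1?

h

q's domain is down to {2}, so q = 2. Strike 2 from h, s.
The 6 still-open variables draw from only 6 values {1, 3, 4, 5, 6, 7}, so each is used; only p can be 7, hence p = 7.
Among the 5 still-open variables, 1 fits only h (and all 5 values in {1, 3, 4, 5, 6} must be used), so h = 1.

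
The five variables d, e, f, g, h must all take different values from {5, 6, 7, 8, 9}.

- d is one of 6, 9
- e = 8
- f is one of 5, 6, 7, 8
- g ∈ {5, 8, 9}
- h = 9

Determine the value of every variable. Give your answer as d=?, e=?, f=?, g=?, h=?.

d=6, e=8, f=7, g=5, h=9

e's domain is down to {8}, so e = 8. So f, g can't be 8.
h's domain is down to {9}, so h = 9. So d, g can't be 9.
That leaves d = 6. Strike 6 from f.
g's domain is down to {5}, so g = 5. Remove 5 from f.
f must be 7 (only option left).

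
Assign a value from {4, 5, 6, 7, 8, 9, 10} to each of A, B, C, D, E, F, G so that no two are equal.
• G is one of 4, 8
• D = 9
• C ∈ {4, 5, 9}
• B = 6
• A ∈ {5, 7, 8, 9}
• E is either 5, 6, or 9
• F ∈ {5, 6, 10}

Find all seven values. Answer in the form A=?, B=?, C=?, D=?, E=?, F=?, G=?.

B must be 6 (only option left). Strike 6 from E, F.
D has just one choice, so D = 9. Strike 9 from A, C, E.
E must be 5 (only option left). Strike 5 from A, C, F.
That leaves F = 10.
C has just one choice, so C = 4. So G can't be 4.
G must be 8 (only option left). So A can't be 8.
A's domain is down to {7}, so A = 7.

A=7, B=6, C=4, D=9, E=5, F=10, G=8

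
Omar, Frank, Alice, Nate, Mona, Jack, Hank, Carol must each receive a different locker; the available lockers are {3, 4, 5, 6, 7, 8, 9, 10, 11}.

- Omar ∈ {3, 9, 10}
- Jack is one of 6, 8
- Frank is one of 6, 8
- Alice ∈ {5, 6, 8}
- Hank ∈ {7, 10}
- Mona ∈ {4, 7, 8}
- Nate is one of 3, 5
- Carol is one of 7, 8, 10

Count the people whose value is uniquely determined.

The 8 variables draw from only 8 values {3, 4, 5, 6, 7, 8, 9, 10}, so each is used; only Mona can be 4, hence Mona = 4.
Among the 7 still-open variables, 9 fits only Omar (and all 7 values in {3, 5, 6, 7, 8, 9, 10} must be used), so Omar = 9.
The 6 still-open variables draw from only 6 values {3, 5, 6, 7, 8, 10}, so each is used; only Nate can be 3, hence Nate = 3.
The 5 still-open variables together cover exactly {5, 6, 7, 8, 10} — 5 values for 5 variables — and 5 appears only in Alice's list, so Alice = 5.
Frank and Jack share exactly the 2 values {6, 8}; by pigeonhole those values go to them, so strike 6, 8 from Carol.
Determined: Omar=9, Alice=5, Nate=3, Mona=4. The other people each still have more than one consistent value. That makes 4.

4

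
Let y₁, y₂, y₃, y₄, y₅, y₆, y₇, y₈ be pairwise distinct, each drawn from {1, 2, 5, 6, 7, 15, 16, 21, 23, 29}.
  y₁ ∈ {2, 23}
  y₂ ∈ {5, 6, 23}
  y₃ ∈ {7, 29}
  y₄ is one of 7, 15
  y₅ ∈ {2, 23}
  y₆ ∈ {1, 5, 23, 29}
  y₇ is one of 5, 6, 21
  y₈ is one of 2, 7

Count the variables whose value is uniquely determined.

3

y₁ and y₅ between them cover only {2, 23} — a naked pair. Remove those values from y₂, y₆, y₈.
y₈ must be 7 (only option left). Strike 7 from y₃, y₄.
y₃'s domain is down to {29}, so y₃ = 29. Eliminate 29 elsewhere: y₆.
y₄ must be 15 (only option left).
Determined: y₃=29, y₄=15, y₈=7. The other variables each still have more than one consistent value. That makes 3.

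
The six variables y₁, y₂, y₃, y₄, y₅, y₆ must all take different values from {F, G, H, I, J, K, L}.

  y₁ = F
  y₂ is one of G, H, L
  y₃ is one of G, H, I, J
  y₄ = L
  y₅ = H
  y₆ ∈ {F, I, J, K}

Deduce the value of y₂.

y₁ must be F (only option left). Eliminate F elsewhere: y₆.
y₄ must be L (only option left). Eliminate L elsewhere: y₂.
y₅ must be H (only option left). So y₂, y₃ can't be H.
So y₂ = G.

G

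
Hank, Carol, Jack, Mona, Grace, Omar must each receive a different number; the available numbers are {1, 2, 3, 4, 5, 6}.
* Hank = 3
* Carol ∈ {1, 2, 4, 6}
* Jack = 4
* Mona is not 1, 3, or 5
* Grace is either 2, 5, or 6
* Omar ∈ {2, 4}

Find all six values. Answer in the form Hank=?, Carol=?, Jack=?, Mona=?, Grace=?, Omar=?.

Hank=3, Carol=1, Jack=4, Mona=6, Grace=5, Omar=2

Hank has just one choice, so Hank = 3.
Jack has just one choice, so Jack = 4. Eliminate 4 elsewhere: Carol, Mona, Omar.
Omar has just one choice, so Omar = 2. So Carol, Mona, Grace can't be 2.
Mona has just one choice, so Mona = 6. So Carol, Grace can't be 6.
Grace has just one choice, so Grace = 5.
Carol has just one choice, so Carol = 1.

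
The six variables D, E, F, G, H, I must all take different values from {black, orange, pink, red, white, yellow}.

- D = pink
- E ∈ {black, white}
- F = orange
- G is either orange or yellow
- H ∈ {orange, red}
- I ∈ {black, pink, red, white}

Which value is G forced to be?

yellow

D has just one choice, so D = pink. So I can't be pink.
F must be orange (only option left). So G, H can't be orange.
So G = yellow.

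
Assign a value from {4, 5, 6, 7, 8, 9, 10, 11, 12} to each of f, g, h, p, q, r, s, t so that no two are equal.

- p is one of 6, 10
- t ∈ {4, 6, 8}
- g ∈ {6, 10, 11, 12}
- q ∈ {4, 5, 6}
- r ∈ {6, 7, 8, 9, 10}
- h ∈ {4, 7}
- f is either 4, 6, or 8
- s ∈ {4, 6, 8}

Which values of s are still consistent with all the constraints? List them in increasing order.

4, 6, 8

f, s, t between them cover only {4, 6, 8} — a naked triple. Remove those values from g, h, p, q, r.
h has just one choice, so h = 7. Strike 7 from r.
p's domain is down to {10}, so p = 10. Strike 10 from g, r.
q has just one choice, so q = 5.
r's domain is down to {9}, so r = 9.
No further eliminations apply; s can still be any of 4, 6, 8.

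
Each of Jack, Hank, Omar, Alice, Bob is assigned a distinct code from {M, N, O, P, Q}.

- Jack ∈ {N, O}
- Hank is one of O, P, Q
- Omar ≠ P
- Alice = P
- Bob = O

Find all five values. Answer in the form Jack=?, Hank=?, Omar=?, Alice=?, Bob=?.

Alice has just one choice, so Alice = P. So Hank can't be P.
Bob's domain is down to {O}, so Bob = O. Remove O from Jack, Hank, Omar.
Jack has just one choice, so Jack = N. Strike N from Omar.
Hank must be Q (only option left). So Omar can't be Q.
Omar must be M (only option left).

Jack=N, Hank=Q, Omar=M, Alice=P, Bob=O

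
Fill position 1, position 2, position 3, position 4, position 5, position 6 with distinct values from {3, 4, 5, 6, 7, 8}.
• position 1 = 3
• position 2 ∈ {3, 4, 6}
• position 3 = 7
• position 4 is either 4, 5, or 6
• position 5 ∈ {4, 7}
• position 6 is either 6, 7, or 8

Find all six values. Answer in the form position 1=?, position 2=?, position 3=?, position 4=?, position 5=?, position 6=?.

position 1 has just one choice, so position 1 = 3. Remove 3 from position 2.
That leaves position 3 = 7. So position 5, position 6 can't be 7.
position 5's domain is down to {4}, so position 5 = 4. So position 2, position 4 can't be 4.
position 2's domain is down to {6}, so position 2 = 6. Remove 6 from position 4, position 6.
position 4's domain is down to {5}, so position 4 = 5.
position 6's domain is down to {8}, so position 6 = 8.

position 1=3, position 2=6, position 3=7, position 4=5, position 5=4, position 6=8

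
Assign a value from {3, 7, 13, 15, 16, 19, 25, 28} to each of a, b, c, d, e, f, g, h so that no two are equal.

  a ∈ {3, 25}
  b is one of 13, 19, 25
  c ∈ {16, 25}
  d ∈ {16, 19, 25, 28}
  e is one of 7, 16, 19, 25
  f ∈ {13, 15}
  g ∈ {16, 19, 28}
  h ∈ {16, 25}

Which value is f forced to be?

15

The 8 variables draw from only 8 values {3, 7, 13, 15, 16, 19, 25, 28}, so each is used; only a can be 3, hence a = 3.
Among the 7 still-open variables, 7 fits only e (and all 7 values in {7, 13, 15, 16, 19, 25, 28} must be used), so e = 7.
The 6 still-open variables draw from only 6 values {13, 15, 16, 19, 25, 28}, so each is used; only f can be 15, hence f = 15.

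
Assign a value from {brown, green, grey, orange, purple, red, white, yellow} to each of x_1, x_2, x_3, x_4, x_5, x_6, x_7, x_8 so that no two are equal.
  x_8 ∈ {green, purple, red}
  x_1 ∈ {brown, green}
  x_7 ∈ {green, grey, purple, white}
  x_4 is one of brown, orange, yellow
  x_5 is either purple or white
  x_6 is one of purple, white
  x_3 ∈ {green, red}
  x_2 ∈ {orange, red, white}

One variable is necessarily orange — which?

The 8 variables draw from only 8 values {brown, green, grey, orange, purple, red, white, yellow}, so each is used; only x_7 can be grey, hence x_7 = grey.
The 7 still-open variables together cover exactly {brown, green, orange, purple, red, white, yellow} — 7 values for 7 variables — and yellow appears only in x_4's list, so x_4 = yellow.
Among the 6 still-open variables, brown fits only x_1 (and all 6 values in {brown, green, orange, purple, red, white} must be used), so x_1 = brown.
Among the 5 still-open variables, orange fits only x_2 (and all 5 values in {green, orange, purple, red, white} must be used), so x_2 = orange.

x_2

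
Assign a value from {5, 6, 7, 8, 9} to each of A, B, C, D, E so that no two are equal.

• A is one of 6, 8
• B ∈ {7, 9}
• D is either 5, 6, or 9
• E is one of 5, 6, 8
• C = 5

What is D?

C's domain is down to {5}, so C = 5. Remove 5 from D, E.
The 4 still-open variables together cover exactly {6, 7, 8, 9} — 4 values for 4 variables — and 7 appears only in B's list, so B = 7.
Among the 3 still-open variables, 9 fits only D (and all 3 values in {6, 8, 9} must be used), so D = 9.

9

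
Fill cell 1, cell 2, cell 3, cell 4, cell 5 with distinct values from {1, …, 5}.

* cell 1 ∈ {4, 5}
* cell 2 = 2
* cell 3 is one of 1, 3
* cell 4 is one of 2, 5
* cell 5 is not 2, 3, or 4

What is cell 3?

cell 2 must be 2 (only option left). So cell 4 can't be 2.
cell 4 has just one choice, so cell 4 = 5. Strike 5 from cell 1, cell 5.
cell 5's domain is down to {1}, so cell 5 = 1. Remove 1 from cell 3.
So cell 3 = 3.

3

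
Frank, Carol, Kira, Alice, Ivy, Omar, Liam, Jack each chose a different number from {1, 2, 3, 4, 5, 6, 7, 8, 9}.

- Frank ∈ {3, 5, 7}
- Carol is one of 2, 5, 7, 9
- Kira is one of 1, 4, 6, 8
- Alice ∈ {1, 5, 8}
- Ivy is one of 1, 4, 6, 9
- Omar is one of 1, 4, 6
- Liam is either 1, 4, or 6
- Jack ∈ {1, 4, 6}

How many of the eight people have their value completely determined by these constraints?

3

Omar, Liam, Jack share exactly the 3 values {1, 4, 6}; by pigeonhole those values go to them, so strike 1, 4, 6 from Kira, Alice, Ivy.
Kira's domain is down to {8}, so Kira = 8. Remove 8 from Alice.
That leaves Alice = 5. Remove 5 from Frank, Carol.
Ivy has just one choice, so Ivy = 9. So Carol can't be 9.
Determined: Kira=8, Alice=5, Ivy=9. The other people each still have more than one consistent value. That makes 3.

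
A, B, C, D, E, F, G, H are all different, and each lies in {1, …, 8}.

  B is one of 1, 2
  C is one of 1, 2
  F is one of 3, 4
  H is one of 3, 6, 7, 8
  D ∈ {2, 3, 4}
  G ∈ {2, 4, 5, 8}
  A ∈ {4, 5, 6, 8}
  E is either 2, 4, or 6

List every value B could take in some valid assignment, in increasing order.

1, 2

The 8 variables draw from only 8 values {1, 2, 3, 4, 5, 6, 7, 8}, so each is used; only H can be 7, hence H = 7.
The 2 variables B and C are confined to {1, 2}, which locks those values in; drop them from D, E, G.
D and F between them cover only {3, 4} — a naked pair. Remove those values from A, E, G.
That leaves E = 6. Remove 6 from A.
No further eliminations apply; B can still be any of 1, 2.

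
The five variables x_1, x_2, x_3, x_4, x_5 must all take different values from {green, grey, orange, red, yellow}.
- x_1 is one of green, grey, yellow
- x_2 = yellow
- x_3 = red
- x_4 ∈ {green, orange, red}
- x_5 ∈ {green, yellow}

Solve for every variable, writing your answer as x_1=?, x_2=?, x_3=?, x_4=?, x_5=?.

x_1=grey, x_2=yellow, x_3=red, x_4=orange, x_5=green

x_2's domain is down to {yellow}, so x_2 = yellow. So x_1, x_5 can't be yellow.
x_3's domain is down to {red}, so x_3 = red. Eliminate red elsewhere: x_4.
x_5 has just one choice, so x_5 = green. Strike green from x_1, x_4.
That leaves x_1 = grey.
x_4 must be orange (only option left).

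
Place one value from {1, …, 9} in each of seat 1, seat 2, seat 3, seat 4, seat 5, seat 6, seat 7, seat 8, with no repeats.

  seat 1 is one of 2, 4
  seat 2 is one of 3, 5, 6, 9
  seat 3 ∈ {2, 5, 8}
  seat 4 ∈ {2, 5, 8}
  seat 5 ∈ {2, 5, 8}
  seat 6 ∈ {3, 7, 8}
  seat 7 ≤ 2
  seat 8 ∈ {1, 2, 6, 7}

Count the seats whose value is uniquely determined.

seat 3, seat 4, seat 5 between them cover only {2, 5, 8} — a naked triple. Remove those values from seat 1, seat 2, seat 6, seat 7, seat 8.
That leaves seat 1 = 4.
seat 7 has just one choice, so seat 7 = 1. Remove 1 from seat 8.
Determined: seat 1=4, seat 7=1. The other seats each still have more than one consistent value. That makes 2.

2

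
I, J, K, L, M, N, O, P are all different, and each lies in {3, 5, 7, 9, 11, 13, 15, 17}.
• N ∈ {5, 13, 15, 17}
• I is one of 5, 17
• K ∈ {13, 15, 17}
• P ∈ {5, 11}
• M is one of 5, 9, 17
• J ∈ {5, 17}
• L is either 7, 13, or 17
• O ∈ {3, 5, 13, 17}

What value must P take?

11

The 8 variables together cover exactly {3, 5, 7, 9, 11, 13, 15, 17} — 8 values for 8 variables — and 3 appears only in O's list, so O = 3.
The 7 still-open variables draw from only 7 values {5, 7, 9, 11, 13, 15, 17}, so each is used; only L can be 7, hence L = 7.
The 6 still-open variables together cover exactly {5, 9, 11, 13, 15, 17} — 6 values for 6 variables — and 9 appears only in M's list, so M = 9.
The 5 still-open variables draw from only 5 values {5, 11, 13, 15, 17}, so each is used; only P can be 11, hence P = 11.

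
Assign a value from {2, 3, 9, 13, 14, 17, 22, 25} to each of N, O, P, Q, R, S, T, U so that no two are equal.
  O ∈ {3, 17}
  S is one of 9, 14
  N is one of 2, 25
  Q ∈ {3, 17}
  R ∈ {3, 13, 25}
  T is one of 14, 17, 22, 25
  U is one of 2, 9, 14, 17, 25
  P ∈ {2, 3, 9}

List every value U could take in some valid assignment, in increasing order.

2, 9, 14, 25

The 8 variables draw from only 8 values {2, 3, 9, 13, 14, 17, 22, 25}, so each is used; only R can be 13, hence R = 13.
The 7 still-open variables together cover exactly {2, 3, 9, 14, 17, 22, 25} — 7 values for 7 variables — and 22 appears only in T's list, so T = 22.
O and Q between them cover only {3, 17} — a naked pair. Remove those values from P, U.
No further eliminations apply; U can still be any of 2, 9, 14, 25.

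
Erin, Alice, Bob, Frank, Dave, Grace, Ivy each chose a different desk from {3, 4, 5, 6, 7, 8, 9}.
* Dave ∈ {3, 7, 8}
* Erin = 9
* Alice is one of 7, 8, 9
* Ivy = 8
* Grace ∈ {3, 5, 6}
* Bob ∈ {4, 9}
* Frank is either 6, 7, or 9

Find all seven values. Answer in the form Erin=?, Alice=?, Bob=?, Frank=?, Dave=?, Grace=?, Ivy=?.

Erin=9, Alice=7, Bob=4, Frank=6, Dave=3, Grace=5, Ivy=8

Erin has just one choice, so Erin = 9. So Alice, Bob, Frank can't be 9.
Bob must be 4 (only option left).
Ivy's domain is down to {8}, so Ivy = 8. Strike 8 from Alice, Dave.
Alice's domain is down to {7}, so Alice = 7. Remove 7 from Frank, Dave.
Frank has just one choice, so Frank = 6. Eliminate 6 elsewhere: Grace.
That leaves Dave = 3. Remove 3 from Grace.
Grace must be 5 (only option left).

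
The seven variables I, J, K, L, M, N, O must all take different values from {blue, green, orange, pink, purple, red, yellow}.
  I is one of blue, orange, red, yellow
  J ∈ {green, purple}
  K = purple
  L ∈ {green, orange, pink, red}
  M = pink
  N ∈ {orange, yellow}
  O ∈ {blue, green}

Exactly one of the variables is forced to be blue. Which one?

O

K's domain is down to {purple}, so K = purple. Strike purple from J.
M's domain is down to {pink}, so M = pink. Remove pink from L.
J must be green (only option left). Eliminate green elsewhere: L, O.
So blue goes to O.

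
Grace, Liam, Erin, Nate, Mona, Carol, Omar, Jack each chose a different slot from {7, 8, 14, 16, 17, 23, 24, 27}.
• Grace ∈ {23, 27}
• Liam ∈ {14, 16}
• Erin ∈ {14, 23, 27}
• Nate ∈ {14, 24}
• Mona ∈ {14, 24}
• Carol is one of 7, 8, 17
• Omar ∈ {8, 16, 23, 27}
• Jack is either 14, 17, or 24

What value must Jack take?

The 8 variables together cover exactly {7, 8, 14, 16, 17, 23, 24, 27} — 8 values for 8 variables — and 7 appears only in Carol's list, so Carol = 7.
The 7 still-open variables draw from only 7 values {8, 14, 16, 17, 23, 24, 27}, so each is used; only Omar can be 8, hence Omar = 8.
The 6 still-open variables draw from only 6 values {14, 16, 17, 23, 24, 27}, so each is used; only Liam can be 16, hence Liam = 16.
The 5 still-open variables together cover exactly {14, 17, 23, 24, 27} — 5 values for 5 variables — and 17 appears only in Jack's list, so Jack = 17.

17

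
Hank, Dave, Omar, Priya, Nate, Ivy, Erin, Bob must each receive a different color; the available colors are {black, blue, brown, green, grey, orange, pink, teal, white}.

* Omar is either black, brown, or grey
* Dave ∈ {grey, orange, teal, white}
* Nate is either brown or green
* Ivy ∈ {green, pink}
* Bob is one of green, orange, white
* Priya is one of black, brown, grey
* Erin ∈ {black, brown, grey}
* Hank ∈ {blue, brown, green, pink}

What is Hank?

The 3 variables Omar, Priya, Erin are confined to {black, brown, grey}, which locks those values in; drop them from Hank, Dave, Nate.
Nate must be green (only option left). Strike green from Hank, Ivy, Bob.
Ivy has just one choice, so Ivy = pink. Strike pink from Hank.
So Hank = blue.

blue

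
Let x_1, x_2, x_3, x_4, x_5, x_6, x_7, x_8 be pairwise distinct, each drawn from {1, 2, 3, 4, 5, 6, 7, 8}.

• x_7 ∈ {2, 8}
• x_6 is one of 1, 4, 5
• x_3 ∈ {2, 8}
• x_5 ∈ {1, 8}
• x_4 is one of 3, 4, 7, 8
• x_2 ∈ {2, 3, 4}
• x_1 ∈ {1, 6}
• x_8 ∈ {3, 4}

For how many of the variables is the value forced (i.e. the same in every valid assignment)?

The 8 variables together cover exactly {1, 2, 3, 4, 5, 6, 7, 8} — 8 values for 8 variables — and 5 appears only in x_6's list, so x_6 = 5.
The 7 still-open variables draw from only 7 values {1, 2, 3, 4, 6, 7, 8}, so each is used; only x_1 can be 6, hence x_1 = 6.
The 6 still-open variables together cover exactly {1, 2, 3, 4, 7, 8} — 6 values for 6 variables — and 1 appears only in x_5's list, so x_5 = 1.
The 5 still-open variables together cover exactly {2, 3, 4, 7, 8} — 5 values for 5 variables — and 7 appears only in x_4's list, so x_4 = 7.
x_3 and x_7 between them cover only {2, 8} — a naked pair. Remove those values from x_2.
Determined: x_1=6, x_4=7, x_5=1, x_6=5. The other variables each still have more than one consistent value. That makes 4.

4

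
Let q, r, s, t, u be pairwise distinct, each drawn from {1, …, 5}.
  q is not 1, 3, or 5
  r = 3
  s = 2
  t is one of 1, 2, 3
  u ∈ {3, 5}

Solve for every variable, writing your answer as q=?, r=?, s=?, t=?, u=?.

r has just one choice, so r = 3. Eliminate 3 elsewhere: t, u.
That leaves s = 2. Eliminate 2 elsewhere: q, t.
t has just one choice, so t = 1.
u has just one choice, so u = 5.
q must be 4 (only option left).

q=4, r=3, s=2, t=1, u=5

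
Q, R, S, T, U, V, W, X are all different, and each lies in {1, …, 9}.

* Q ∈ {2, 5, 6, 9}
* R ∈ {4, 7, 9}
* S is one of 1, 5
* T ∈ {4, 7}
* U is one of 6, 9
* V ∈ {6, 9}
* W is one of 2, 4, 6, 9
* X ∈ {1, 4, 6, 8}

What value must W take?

Among the 8 variables, 8 fits only X (and all 8 values in {1, 2, 4, 5, 6, 7, 8, 9} must be used), so X = 8.
The 7 still-open variables together cover exactly {1, 2, 4, 5, 6, 7, 9} — 7 values for 7 variables — and 1 appears only in S's list, so S = 1.
The 6 still-open variables together cover exactly {2, 4, 5, 6, 7, 9} — 6 values for 6 variables — and 5 appears only in Q's list, so Q = 5.
Among the 5 still-open variables, 2 fits only W (and all 5 values in {2, 4, 6, 7, 9} must be used), so W = 2.

2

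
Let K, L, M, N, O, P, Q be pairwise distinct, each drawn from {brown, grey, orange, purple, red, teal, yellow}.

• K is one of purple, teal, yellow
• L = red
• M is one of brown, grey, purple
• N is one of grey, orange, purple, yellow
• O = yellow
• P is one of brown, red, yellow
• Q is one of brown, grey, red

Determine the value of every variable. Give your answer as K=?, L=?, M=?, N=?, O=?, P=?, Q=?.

K=teal, L=red, M=purple, N=orange, O=yellow, P=brown, Q=grey

L has just one choice, so L = red. Remove red from P, Q.
O has just one choice, so O = yellow. So K, N, P can't be yellow.
P must be brown (only option left). Eliminate brown elsewhere: M, Q.
Q's domain is down to {grey}, so Q = grey. Strike grey from M, N.
M must be purple (only option left). Remove purple from K, N.
N's domain is down to {orange}, so N = orange.
That leaves K = teal.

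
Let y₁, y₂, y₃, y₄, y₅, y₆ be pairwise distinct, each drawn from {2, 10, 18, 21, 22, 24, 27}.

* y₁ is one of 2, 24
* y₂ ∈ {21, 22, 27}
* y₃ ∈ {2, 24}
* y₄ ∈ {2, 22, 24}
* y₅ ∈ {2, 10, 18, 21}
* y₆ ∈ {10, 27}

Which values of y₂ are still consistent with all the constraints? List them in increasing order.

y₁ and y₃ between them cover only {2, 24} — a naked pair. Remove those values from y₄, y₅.
y₄ must be 22 (only option left). Remove 22 from y₂.
No further eliminations apply; y₂ can still be any of 21, 27.

21, 27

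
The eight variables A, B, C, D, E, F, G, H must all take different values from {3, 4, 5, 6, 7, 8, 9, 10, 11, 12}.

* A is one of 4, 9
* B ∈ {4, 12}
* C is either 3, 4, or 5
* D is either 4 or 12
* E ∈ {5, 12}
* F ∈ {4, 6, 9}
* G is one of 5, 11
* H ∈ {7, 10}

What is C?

3

The 2 variables B and D are confined to {4, 12}, which locks those values in; drop them from A, C, E, F.
A has just one choice, so A = 9. So F can't be 9.
E has just one choice, so E = 5. Strike 5 from C, G.
So C = 3.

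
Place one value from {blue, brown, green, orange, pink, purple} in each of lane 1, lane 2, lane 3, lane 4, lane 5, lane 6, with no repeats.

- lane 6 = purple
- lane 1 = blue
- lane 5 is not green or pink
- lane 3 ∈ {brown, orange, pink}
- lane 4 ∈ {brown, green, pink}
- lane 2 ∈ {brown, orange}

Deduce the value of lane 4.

lane 1 must be blue (only option left). So lane 5 can't be blue.
That leaves lane 6 = purple. Remove purple from lane 5.
Among the 4 still-open variables, green fits only lane 4 (and all 4 values in {brown, green, orange, pink} must be used), so lane 4 = green.

green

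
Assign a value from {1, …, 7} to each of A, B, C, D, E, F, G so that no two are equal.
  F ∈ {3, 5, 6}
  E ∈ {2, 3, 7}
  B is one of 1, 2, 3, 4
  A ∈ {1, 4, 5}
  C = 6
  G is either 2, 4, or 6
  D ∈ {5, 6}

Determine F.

3

C must be 6 (only option left). Remove 6 from D, F, G.
That leaves D = 5. Eliminate 5 elsewhere: A, F.
So F = 3.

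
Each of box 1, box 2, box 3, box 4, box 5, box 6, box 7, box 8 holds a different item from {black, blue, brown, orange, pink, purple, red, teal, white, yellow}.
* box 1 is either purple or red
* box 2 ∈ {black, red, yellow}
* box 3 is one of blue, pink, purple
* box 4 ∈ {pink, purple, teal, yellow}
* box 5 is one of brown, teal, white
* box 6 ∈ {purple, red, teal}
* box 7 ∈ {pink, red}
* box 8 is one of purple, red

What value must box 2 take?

The 2 variables box 1 and box 8 are confined to {purple, red}, which locks those values in; drop them from box 2, box 3, box 4, box 6, box 7.
box 6 has just one choice, so box 6 = teal. So box 4, box 5 can't be teal.
box 7 has just one choice, so box 7 = pink. So box 3, box 4 can't be pink.
box 3 has just one choice, so box 3 = blue.
box 4's domain is down to {yellow}, so box 4 = yellow. Eliminate yellow elsewhere: box 2.
So box 2 = black.

black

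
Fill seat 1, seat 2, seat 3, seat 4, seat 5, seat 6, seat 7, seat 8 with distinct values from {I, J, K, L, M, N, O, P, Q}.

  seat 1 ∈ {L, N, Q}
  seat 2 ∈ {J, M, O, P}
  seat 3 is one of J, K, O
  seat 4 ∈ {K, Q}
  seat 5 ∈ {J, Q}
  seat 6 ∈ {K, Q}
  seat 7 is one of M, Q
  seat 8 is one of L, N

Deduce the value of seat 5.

J

Among the 8 variables, P fits only seat 2 (and all 8 values in {J, K, L, M, N, O, P, Q} must be used), so seat 2 = P.
Among the 7 still-open variables, M fits only seat 7 (and all 7 values in {J, K, L, M, N, O, Q} must be used), so seat 7 = M.
The 6 still-open variables draw from only 6 values {J, K, L, N, O, Q}, so each is used; only seat 3 can be O, hence seat 3 = O.
The 5 still-open variables together cover exactly {J, K, L, N, Q} — 5 values for 5 variables — and J appears only in seat 5's list, so seat 5 = J.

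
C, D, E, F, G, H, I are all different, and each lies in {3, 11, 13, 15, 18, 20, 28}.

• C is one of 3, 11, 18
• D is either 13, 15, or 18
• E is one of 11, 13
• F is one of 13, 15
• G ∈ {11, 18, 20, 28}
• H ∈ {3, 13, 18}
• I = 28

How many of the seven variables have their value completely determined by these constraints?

I must be 28 (only option left). Strike 28 from G.
The 6 still-open variables draw from only 6 values {3, 11, 13, 15, 18, 20}, so each is used; only G can be 20, hence G = 20.
Determined: G=20, I=28. The other variables each still have more than one consistent value. That makes 2.

2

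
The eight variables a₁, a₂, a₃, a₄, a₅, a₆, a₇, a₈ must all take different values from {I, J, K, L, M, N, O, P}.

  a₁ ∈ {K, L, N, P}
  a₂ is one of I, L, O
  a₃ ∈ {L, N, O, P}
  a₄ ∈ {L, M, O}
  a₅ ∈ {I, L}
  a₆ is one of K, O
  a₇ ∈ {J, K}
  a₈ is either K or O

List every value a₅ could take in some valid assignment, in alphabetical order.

I, L

Among the 8 variables, J fits only a₇ (and all 8 values in {I, J, K, L, M, N, O, P} must be used), so a₇ = J.
The 7 still-open variables draw from only 7 values {I, K, L, M, N, O, P}, so each is used; only a₄ can be M, hence a₄ = M.
The 2 variables a₆ and a₈ are confined to {K, O}, which locks those values in; drop them from a₁, a₂, a₃.
a₂ and a₅ share exactly the 2 values {I, L}; by pigeonhole those values go to them, so strike I, L from a₁, a₃.
No further eliminations apply; a₅ can still be any of I, L.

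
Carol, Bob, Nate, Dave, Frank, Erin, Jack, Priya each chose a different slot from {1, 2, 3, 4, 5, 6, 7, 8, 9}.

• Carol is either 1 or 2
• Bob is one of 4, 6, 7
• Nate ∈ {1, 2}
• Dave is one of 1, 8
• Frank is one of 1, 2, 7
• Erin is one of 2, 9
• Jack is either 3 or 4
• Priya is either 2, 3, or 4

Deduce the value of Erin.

The 8 variables together cover exactly {1, 2, 3, 4, 6, 7, 8, 9} — 8 values for 8 variables — and 6 appears only in Bob's list, so Bob = 6.
The 7 still-open variables together cover exactly {1, 2, 3, 4, 7, 8, 9} — 7 values for 7 variables — and 7 appears only in Frank's list, so Frank = 7.
The 6 still-open variables draw from only 6 values {1, 2, 3, 4, 8, 9}, so each is used; only Dave can be 8, hence Dave = 8.
The 5 still-open variables draw from only 5 values {1, 2, 3, 4, 9}, so each is used; only Erin can be 9, hence Erin = 9.

9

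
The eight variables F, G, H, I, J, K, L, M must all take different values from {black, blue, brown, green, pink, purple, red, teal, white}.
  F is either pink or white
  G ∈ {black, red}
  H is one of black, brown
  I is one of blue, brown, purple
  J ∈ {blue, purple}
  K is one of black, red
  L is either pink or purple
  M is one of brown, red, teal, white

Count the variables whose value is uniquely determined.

The 8 variables together cover exactly {black, blue, brown, pink, purple, red, teal, white} — 8 values for 8 variables — and teal appears only in M's list, so M = teal.
Among the 7 still-open variables, white fits only F (and all 7 values in {black, blue, brown, pink, purple, red, white} must be used), so F = white.
The 6 still-open variables together cover exactly {black, blue, brown, pink, purple, red} — 6 values for 6 variables — and pink appears only in L's list, so L = pink.
G and K share exactly the 2 values {black, red}; by pigeonhole those values go to them, so strike black, red from H.
H has just one choice, so H = brown. Eliminate brown elsewhere: I.
Determined: F=white, H=brown, L=pink, M=teal. The other variables each still have more than one consistent value. That makes 4.

4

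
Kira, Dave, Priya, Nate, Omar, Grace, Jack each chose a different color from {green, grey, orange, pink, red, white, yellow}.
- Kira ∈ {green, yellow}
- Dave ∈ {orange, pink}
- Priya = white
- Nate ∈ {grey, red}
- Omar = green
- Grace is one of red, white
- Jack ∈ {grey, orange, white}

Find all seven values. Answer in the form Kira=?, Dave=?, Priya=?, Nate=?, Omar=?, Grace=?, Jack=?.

Priya has just one choice, so Priya = white. Eliminate white elsewhere: Grace, Jack.
That leaves Omar = green. So Kira can't be green.
Grace's domain is down to {red}, so Grace = red. Eliminate red elsewhere: Nate.
Kira's domain is down to {yellow}, so Kira = yellow.
Nate's domain is down to {grey}, so Nate = grey. Remove grey from Jack.
Jack's domain is down to {orange}, so Jack = orange. Strike orange from Dave.
That leaves Dave = pink.

Kira=yellow, Dave=pink, Priya=white, Nate=grey, Omar=green, Grace=red, Jack=orange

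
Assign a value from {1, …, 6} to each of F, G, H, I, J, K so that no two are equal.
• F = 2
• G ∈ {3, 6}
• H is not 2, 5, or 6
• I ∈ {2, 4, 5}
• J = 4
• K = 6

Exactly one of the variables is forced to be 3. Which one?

F must be 2 (only option left). Remove 2 from I.
That leaves J = 4. So H, I can't be 4.
That leaves K = 6. Eliminate 6 elsewhere: G.
So 3 goes to G.

G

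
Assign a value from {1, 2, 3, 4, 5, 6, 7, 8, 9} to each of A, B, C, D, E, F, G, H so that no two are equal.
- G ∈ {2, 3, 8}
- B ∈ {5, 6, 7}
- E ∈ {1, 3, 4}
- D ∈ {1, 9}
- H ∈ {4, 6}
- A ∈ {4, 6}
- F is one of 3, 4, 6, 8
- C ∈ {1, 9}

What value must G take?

A and H between them cover only {4, 6} — a naked pair. Remove those values from B, E, F.
C and D share exactly the 2 values {1, 9}; by pigeonhole those values go to them, so strike 1, 9 from E.
That leaves E = 3. So F, G can't be 3.
F's domain is down to {8}, so F = 8. Strike 8 from G.
So G = 2.

2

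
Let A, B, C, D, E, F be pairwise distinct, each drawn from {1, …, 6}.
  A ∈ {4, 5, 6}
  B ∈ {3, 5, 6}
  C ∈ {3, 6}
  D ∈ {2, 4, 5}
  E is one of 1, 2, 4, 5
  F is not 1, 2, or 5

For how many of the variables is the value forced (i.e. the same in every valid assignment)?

2

The 6 variables draw from only 6 values {1, 2, 3, 4, 5, 6}, so each is used; only E can be 1, hence E = 1.
The 5 still-open variables draw from only 5 values {2, 3, 4, 5, 6}, so each is used; only D can be 2, hence D = 2.
Determined: D=2, E=1. The other variables each still have more than one consistent value. That makes 2.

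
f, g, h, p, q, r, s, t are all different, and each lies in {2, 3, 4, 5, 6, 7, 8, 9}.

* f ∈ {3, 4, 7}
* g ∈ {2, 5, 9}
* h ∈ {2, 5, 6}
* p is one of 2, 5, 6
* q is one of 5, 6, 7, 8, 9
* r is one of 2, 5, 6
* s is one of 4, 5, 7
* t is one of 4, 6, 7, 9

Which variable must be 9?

g

The 8 variables draw from only 8 values {2, 3, 4, 5, 6, 7, 8, 9}, so each is used; only f can be 3, hence f = 3.
The 7 still-open variables draw from only 7 values {2, 4, 5, 6, 7, 8, 9}, so each is used; only q can be 8, hence q = 8.
h, p, r between them cover only {2, 5, 6} — a naked triple. Remove those values from g, s, t.
So 9 goes to g.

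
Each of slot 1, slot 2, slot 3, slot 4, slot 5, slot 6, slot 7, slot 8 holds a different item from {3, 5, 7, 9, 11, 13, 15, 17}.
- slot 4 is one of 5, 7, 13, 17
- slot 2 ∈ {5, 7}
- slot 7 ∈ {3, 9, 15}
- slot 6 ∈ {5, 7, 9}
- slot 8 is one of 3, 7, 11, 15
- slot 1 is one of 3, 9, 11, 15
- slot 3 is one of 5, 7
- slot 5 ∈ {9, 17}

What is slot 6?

The 8 variables together cover exactly {3, 5, 7, 9, 11, 13, 15, 17} — 8 values for 8 variables — and 13 appears only in slot 4's list, so slot 4 = 13.
The 7 still-open variables draw from only 7 values {3, 5, 7, 9, 11, 15, 17}, so each is used; only slot 5 can be 17, hence slot 5 = 17.
The 2 variables slot 2 and slot 3 are confined to {5, 7}, which locks those values in; drop them from slot 6, slot 8.
So slot 6 = 9.

9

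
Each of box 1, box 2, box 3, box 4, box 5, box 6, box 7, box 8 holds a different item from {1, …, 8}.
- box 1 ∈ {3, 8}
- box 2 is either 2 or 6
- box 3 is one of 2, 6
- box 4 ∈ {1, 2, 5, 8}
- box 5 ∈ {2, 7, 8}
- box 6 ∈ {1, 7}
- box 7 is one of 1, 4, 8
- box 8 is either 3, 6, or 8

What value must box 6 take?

The 8 variables together cover exactly {1, 2, 3, 4, 5, 6, 7, 8} — 8 values for 8 variables — and 4 appears only in box 7's list, so box 7 = 4.
Among the 7 still-open variables, 5 fits only box 4 (and all 7 values in {1, 2, 3, 5, 6, 7, 8} must be used), so box 4 = 5.
The 6 still-open variables draw from only 6 values {1, 2, 3, 6, 7, 8}, so each is used; only box 6 can be 1, hence box 6 = 1.

1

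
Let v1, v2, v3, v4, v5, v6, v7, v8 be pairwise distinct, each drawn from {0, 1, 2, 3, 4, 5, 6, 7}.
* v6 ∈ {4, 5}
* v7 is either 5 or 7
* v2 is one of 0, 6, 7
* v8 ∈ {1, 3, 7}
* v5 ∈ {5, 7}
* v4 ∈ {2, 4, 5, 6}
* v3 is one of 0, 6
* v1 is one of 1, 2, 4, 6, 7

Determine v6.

4

The 8 variables draw from only 8 values {0, 1, 2, 3, 4, 5, 6, 7}, so each is used; only v8 can be 3, hence v8 = 3.
The 7 still-open variables together cover exactly {0, 1, 2, 4, 5, 6, 7} — 7 values for 7 variables — and 1 appears only in v1's list, so v1 = 1.
The 6 still-open variables together cover exactly {0, 2, 4, 5, 6, 7} — 6 values for 6 variables — and 2 appears only in v4's list, so v4 = 2.
The 5 still-open variables draw from only 5 values {0, 4, 5, 6, 7}, so each is used; only v6 can be 4, hence v6 = 4.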